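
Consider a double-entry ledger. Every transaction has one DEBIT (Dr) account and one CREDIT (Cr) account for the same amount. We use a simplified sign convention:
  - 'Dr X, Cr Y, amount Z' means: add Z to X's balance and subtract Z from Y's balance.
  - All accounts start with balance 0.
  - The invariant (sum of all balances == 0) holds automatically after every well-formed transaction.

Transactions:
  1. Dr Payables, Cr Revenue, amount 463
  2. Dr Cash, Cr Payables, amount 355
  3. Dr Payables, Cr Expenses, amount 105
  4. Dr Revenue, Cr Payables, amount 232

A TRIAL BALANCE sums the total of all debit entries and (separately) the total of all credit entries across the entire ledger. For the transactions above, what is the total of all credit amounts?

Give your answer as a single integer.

Answer: 1155

Derivation:
Txn 1: credit+=463
Txn 2: credit+=355
Txn 3: credit+=105
Txn 4: credit+=232
Total credits = 1155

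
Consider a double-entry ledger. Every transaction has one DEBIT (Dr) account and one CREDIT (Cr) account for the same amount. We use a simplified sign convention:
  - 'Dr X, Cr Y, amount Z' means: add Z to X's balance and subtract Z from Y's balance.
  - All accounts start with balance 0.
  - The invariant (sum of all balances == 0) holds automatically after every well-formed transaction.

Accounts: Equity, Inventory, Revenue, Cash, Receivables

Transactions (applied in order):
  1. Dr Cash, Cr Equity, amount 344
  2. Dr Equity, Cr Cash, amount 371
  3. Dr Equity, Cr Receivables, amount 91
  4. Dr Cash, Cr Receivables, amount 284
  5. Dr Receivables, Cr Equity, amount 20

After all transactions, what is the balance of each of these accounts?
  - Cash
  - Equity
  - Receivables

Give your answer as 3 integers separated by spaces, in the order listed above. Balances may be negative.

After txn 1 (Dr Cash, Cr Equity, amount 344): Cash=344 Equity=-344
After txn 2 (Dr Equity, Cr Cash, amount 371): Cash=-27 Equity=27
After txn 3 (Dr Equity, Cr Receivables, amount 91): Cash=-27 Equity=118 Receivables=-91
After txn 4 (Dr Cash, Cr Receivables, amount 284): Cash=257 Equity=118 Receivables=-375
After txn 5 (Dr Receivables, Cr Equity, amount 20): Cash=257 Equity=98 Receivables=-355

Answer: 257 98 -355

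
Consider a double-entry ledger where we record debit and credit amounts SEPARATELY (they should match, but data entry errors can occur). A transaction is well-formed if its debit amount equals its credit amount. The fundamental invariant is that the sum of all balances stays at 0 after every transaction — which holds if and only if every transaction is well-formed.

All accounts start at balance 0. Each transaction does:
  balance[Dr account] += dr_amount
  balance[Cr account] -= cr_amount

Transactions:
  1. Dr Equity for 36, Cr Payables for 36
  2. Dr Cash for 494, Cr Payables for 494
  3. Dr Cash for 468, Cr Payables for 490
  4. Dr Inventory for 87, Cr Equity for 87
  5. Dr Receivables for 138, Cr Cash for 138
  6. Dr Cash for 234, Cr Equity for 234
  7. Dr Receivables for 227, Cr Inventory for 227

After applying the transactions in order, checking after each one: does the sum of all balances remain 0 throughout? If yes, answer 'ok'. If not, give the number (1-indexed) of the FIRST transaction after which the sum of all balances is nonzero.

Answer: 3

Derivation:
After txn 1: dr=36 cr=36 sum_balances=0
After txn 2: dr=494 cr=494 sum_balances=0
After txn 3: dr=468 cr=490 sum_balances=-22
After txn 4: dr=87 cr=87 sum_balances=-22
After txn 5: dr=138 cr=138 sum_balances=-22
After txn 6: dr=234 cr=234 sum_balances=-22
After txn 7: dr=227 cr=227 sum_balances=-22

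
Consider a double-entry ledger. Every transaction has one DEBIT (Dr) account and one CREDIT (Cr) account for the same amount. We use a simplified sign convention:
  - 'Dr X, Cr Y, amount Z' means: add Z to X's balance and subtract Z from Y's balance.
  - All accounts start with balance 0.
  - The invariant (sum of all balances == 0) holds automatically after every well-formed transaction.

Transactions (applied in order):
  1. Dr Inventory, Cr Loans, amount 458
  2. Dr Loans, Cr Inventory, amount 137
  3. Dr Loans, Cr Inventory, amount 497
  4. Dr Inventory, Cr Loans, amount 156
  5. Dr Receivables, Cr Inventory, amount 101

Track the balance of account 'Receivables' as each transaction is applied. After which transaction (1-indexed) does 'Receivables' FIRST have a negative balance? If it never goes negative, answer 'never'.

Answer: never

Derivation:
After txn 1: Receivables=0
After txn 2: Receivables=0
After txn 3: Receivables=0
After txn 4: Receivables=0
After txn 5: Receivables=101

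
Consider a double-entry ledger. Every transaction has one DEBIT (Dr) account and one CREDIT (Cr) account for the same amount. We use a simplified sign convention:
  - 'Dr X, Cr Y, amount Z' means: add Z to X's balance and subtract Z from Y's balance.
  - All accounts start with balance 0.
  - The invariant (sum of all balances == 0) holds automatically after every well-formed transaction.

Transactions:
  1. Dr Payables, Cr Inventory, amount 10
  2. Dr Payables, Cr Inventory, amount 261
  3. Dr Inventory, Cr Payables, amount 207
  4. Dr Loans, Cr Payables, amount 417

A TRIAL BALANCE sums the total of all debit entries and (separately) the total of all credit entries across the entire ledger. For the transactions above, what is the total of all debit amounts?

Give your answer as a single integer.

Txn 1: debit+=10
Txn 2: debit+=261
Txn 3: debit+=207
Txn 4: debit+=417
Total debits = 895

Answer: 895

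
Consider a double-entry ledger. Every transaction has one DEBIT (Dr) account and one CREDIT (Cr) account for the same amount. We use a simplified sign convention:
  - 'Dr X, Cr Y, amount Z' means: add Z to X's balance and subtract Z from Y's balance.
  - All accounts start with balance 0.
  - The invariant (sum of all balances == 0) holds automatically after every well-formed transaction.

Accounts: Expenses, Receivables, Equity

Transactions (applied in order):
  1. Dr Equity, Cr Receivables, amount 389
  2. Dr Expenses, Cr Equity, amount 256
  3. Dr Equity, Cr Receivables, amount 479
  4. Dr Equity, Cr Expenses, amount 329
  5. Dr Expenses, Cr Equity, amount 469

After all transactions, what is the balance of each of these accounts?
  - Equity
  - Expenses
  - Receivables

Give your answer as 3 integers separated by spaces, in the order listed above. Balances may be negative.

Answer: 472 396 -868

Derivation:
After txn 1 (Dr Equity, Cr Receivables, amount 389): Equity=389 Receivables=-389
After txn 2 (Dr Expenses, Cr Equity, amount 256): Equity=133 Expenses=256 Receivables=-389
After txn 3 (Dr Equity, Cr Receivables, amount 479): Equity=612 Expenses=256 Receivables=-868
After txn 4 (Dr Equity, Cr Expenses, amount 329): Equity=941 Expenses=-73 Receivables=-868
After txn 5 (Dr Expenses, Cr Equity, amount 469): Equity=472 Expenses=396 Receivables=-868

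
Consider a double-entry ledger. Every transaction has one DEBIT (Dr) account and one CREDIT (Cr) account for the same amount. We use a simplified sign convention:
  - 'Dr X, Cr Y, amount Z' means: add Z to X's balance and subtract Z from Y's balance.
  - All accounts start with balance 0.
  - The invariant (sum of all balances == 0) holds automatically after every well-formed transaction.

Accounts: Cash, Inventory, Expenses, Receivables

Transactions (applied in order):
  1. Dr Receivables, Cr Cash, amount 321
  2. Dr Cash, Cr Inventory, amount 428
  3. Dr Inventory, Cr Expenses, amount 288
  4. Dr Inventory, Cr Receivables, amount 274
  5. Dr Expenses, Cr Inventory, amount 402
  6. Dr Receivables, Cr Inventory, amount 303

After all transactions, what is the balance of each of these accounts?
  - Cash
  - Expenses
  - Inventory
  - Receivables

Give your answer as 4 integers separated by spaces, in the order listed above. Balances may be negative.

After txn 1 (Dr Receivables, Cr Cash, amount 321): Cash=-321 Receivables=321
After txn 2 (Dr Cash, Cr Inventory, amount 428): Cash=107 Inventory=-428 Receivables=321
After txn 3 (Dr Inventory, Cr Expenses, amount 288): Cash=107 Expenses=-288 Inventory=-140 Receivables=321
After txn 4 (Dr Inventory, Cr Receivables, amount 274): Cash=107 Expenses=-288 Inventory=134 Receivables=47
After txn 5 (Dr Expenses, Cr Inventory, amount 402): Cash=107 Expenses=114 Inventory=-268 Receivables=47
After txn 6 (Dr Receivables, Cr Inventory, amount 303): Cash=107 Expenses=114 Inventory=-571 Receivables=350

Answer: 107 114 -571 350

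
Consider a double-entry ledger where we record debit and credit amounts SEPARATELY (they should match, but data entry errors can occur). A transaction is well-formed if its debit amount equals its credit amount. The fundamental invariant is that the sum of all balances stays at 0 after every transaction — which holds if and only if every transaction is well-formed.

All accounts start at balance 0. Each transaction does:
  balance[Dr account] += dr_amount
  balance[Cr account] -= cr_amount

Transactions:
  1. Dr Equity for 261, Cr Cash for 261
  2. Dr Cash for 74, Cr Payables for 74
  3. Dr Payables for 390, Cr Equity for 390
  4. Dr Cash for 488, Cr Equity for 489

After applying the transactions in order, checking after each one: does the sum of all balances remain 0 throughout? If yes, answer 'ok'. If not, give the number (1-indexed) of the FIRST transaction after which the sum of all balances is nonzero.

Answer: 4

Derivation:
After txn 1: dr=261 cr=261 sum_balances=0
After txn 2: dr=74 cr=74 sum_balances=0
After txn 3: dr=390 cr=390 sum_balances=0
After txn 4: dr=488 cr=489 sum_balances=-1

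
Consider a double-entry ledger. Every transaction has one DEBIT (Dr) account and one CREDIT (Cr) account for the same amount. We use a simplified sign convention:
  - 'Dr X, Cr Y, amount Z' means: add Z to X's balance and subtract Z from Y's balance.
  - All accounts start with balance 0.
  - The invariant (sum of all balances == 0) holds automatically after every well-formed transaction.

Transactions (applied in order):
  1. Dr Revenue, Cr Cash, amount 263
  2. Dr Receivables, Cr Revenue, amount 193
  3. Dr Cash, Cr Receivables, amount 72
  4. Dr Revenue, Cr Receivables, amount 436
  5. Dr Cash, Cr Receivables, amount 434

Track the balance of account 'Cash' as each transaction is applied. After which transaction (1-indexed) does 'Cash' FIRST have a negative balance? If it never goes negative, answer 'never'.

After txn 1: Cash=-263

Answer: 1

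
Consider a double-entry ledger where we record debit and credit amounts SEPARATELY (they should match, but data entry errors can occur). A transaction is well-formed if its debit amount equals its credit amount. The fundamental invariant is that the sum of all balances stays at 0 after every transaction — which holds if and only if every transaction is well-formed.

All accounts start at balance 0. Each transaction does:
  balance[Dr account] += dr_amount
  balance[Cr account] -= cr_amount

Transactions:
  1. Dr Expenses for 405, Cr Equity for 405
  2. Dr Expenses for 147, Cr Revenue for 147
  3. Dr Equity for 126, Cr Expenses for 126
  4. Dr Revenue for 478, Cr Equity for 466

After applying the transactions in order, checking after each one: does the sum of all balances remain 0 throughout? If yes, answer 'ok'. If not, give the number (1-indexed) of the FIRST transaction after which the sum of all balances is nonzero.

Answer: 4

Derivation:
After txn 1: dr=405 cr=405 sum_balances=0
After txn 2: dr=147 cr=147 sum_balances=0
After txn 3: dr=126 cr=126 sum_balances=0
After txn 4: dr=478 cr=466 sum_balances=12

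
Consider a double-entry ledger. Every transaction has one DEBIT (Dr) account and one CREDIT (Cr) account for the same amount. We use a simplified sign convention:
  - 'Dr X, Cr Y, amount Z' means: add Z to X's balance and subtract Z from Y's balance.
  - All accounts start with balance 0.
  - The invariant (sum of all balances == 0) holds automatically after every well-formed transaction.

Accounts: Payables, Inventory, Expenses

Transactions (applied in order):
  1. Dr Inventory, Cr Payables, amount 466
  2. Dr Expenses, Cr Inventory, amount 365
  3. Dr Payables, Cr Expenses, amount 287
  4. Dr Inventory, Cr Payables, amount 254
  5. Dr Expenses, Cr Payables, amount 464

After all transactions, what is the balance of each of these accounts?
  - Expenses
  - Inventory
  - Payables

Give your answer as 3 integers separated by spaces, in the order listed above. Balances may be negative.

Answer: 542 355 -897

Derivation:
After txn 1 (Dr Inventory, Cr Payables, amount 466): Inventory=466 Payables=-466
After txn 2 (Dr Expenses, Cr Inventory, amount 365): Expenses=365 Inventory=101 Payables=-466
After txn 3 (Dr Payables, Cr Expenses, amount 287): Expenses=78 Inventory=101 Payables=-179
After txn 4 (Dr Inventory, Cr Payables, amount 254): Expenses=78 Inventory=355 Payables=-433
After txn 5 (Dr Expenses, Cr Payables, amount 464): Expenses=542 Inventory=355 Payables=-897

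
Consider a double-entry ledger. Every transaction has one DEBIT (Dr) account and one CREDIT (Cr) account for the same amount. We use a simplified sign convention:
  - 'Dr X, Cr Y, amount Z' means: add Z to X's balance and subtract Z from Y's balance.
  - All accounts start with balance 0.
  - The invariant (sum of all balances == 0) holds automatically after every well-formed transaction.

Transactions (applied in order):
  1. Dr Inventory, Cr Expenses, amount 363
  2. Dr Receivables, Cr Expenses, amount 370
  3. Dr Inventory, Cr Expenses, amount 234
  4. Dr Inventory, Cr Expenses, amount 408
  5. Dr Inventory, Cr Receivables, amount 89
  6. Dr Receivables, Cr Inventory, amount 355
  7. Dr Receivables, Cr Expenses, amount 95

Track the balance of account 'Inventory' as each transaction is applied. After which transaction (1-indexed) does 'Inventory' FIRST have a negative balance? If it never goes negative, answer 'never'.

After txn 1: Inventory=363
After txn 2: Inventory=363
After txn 3: Inventory=597
After txn 4: Inventory=1005
After txn 5: Inventory=1094
After txn 6: Inventory=739
After txn 7: Inventory=739

Answer: never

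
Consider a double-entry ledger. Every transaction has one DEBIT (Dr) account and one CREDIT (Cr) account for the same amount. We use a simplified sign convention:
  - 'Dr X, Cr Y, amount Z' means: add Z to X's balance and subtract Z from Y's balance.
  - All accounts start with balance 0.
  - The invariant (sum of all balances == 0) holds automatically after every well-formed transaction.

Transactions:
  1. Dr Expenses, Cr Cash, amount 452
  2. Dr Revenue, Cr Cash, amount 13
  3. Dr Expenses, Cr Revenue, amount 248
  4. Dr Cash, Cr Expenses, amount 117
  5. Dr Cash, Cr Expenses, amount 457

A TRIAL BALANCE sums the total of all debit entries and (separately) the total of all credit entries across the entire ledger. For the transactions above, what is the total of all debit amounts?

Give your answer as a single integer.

Txn 1: debit+=452
Txn 2: debit+=13
Txn 3: debit+=248
Txn 4: debit+=117
Txn 5: debit+=457
Total debits = 1287

Answer: 1287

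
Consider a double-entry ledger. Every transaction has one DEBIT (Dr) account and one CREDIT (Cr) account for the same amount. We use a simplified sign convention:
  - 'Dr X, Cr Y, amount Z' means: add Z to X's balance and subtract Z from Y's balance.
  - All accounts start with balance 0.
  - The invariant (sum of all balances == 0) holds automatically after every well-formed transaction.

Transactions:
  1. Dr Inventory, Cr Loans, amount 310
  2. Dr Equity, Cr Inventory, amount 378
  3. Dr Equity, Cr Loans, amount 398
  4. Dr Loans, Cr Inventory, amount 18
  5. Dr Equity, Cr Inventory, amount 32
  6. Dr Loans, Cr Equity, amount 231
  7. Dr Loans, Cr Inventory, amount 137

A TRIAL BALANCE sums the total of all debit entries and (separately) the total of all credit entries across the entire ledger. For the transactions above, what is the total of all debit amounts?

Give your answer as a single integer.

Txn 1: debit+=310
Txn 2: debit+=378
Txn 3: debit+=398
Txn 4: debit+=18
Txn 5: debit+=32
Txn 6: debit+=231
Txn 7: debit+=137
Total debits = 1504

Answer: 1504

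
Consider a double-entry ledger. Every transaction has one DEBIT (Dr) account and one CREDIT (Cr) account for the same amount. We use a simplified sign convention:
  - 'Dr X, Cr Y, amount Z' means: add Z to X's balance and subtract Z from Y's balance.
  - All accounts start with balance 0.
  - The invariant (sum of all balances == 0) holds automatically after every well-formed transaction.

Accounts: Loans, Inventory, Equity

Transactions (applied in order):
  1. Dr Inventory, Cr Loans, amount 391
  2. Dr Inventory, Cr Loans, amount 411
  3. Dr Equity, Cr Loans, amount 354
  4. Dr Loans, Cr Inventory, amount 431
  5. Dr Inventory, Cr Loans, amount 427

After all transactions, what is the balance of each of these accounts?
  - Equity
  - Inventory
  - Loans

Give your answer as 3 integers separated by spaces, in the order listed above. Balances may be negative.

After txn 1 (Dr Inventory, Cr Loans, amount 391): Inventory=391 Loans=-391
After txn 2 (Dr Inventory, Cr Loans, amount 411): Inventory=802 Loans=-802
After txn 3 (Dr Equity, Cr Loans, amount 354): Equity=354 Inventory=802 Loans=-1156
After txn 4 (Dr Loans, Cr Inventory, amount 431): Equity=354 Inventory=371 Loans=-725
After txn 5 (Dr Inventory, Cr Loans, amount 427): Equity=354 Inventory=798 Loans=-1152

Answer: 354 798 -1152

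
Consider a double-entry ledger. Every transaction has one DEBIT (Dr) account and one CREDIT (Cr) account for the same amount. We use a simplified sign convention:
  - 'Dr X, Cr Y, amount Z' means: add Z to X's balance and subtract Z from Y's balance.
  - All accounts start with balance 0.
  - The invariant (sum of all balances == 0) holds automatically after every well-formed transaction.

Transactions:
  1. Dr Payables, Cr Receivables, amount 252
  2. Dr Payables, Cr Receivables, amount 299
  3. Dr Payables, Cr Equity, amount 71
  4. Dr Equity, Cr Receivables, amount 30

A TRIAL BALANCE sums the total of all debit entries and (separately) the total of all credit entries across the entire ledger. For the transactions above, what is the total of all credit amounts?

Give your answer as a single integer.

Answer: 652

Derivation:
Txn 1: credit+=252
Txn 2: credit+=299
Txn 3: credit+=71
Txn 4: credit+=30
Total credits = 652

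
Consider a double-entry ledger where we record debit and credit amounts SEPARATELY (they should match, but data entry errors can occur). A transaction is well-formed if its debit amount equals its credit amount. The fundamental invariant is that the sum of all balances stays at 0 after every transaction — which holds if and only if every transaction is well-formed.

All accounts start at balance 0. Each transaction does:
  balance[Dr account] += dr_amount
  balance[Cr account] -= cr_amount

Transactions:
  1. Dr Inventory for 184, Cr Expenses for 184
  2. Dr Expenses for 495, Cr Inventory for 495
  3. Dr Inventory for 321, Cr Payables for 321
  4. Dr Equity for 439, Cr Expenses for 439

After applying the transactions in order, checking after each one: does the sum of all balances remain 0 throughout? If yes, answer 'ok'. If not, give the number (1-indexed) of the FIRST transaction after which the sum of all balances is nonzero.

After txn 1: dr=184 cr=184 sum_balances=0
After txn 2: dr=495 cr=495 sum_balances=0
After txn 3: dr=321 cr=321 sum_balances=0
After txn 4: dr=439 cr=439 sum_balances=0

Answer: ok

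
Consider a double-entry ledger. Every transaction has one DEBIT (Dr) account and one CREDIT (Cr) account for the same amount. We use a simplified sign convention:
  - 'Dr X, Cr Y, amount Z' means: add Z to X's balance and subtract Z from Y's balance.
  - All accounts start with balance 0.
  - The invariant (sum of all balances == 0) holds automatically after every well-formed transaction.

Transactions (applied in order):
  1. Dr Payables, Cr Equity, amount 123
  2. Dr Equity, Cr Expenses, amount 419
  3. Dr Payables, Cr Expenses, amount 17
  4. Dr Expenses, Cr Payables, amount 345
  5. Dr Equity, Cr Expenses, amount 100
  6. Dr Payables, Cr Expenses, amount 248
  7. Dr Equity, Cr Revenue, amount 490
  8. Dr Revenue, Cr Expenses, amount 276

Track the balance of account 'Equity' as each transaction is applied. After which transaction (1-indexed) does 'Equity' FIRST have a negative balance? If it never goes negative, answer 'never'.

Answer: 1

Derivation:
After txn 1: Equity=-123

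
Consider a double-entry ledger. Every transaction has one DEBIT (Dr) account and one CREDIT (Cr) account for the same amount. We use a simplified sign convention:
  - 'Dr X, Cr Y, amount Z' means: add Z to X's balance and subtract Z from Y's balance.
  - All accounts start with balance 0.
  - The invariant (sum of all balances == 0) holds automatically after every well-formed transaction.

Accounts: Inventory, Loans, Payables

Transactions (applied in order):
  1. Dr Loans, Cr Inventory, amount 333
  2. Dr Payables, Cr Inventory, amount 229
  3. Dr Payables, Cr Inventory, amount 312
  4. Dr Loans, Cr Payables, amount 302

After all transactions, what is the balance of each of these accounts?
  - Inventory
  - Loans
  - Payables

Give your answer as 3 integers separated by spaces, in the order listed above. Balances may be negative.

After txn 1 (Dr Loans, Cr Inventory, amount 333): Inventory=-333 Loans=333
After txn 2 (Dr Payables, Cr Inventory, amount 229): Inventory=-562 Loans=333 Payables=229
After txn 3 (Dr Payables, Cr Inventory, amount 312): Inventory=-874 Loans=333 Payables=541
After txn 4 (Dr Loans, Cr Payables, amount 302): Inventory=-874 Loans=635 Payables=239

Answer: -874 635 239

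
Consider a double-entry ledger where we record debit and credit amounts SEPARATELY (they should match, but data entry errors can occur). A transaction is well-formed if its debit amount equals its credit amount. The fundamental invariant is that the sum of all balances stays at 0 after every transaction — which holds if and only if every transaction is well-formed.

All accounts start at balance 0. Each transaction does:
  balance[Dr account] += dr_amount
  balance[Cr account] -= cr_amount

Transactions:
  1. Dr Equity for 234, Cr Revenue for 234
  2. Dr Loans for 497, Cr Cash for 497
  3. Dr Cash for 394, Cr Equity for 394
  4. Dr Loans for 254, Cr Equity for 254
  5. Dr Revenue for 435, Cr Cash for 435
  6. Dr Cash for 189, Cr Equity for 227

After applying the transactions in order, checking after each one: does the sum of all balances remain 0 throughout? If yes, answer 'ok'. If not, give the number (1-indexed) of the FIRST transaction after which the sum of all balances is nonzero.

Answer: 6

Derivation:
After txn 1: dr=234 cr=234 sum_balances=0
After txn 2: dr=497 cr=497 sum_balances=0
After txn 3: dr=394 cr=394 sum_balances=0
After txn 4: dr=254 cr=254 sum_balances=0
After txn 5: dr=435 cr=435 sum_balances=0
After txn 6: dr=189 cr=227 sum_balances=-38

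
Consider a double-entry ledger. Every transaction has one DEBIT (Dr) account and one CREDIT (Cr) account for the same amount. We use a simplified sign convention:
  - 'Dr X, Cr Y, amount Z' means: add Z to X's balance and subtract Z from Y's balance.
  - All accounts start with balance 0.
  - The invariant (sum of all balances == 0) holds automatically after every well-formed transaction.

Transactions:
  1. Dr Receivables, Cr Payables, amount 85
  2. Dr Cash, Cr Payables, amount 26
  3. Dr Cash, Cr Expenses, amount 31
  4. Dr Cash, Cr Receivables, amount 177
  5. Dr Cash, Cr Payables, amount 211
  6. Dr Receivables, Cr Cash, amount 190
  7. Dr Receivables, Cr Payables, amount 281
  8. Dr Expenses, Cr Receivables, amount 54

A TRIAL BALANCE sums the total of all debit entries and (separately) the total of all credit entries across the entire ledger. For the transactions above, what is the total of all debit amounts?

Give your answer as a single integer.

Answer: 1055

Derivation:
Txn 1: debit+=85
Txn 2: debit+=26
Txn 3: debit+=31
Txn 4: debit+=177
Txn 5: debit+=211
Txn 6: debit+=190
Txn 7: debit+=281
Txn 8: debit+=54
Total debits = 1055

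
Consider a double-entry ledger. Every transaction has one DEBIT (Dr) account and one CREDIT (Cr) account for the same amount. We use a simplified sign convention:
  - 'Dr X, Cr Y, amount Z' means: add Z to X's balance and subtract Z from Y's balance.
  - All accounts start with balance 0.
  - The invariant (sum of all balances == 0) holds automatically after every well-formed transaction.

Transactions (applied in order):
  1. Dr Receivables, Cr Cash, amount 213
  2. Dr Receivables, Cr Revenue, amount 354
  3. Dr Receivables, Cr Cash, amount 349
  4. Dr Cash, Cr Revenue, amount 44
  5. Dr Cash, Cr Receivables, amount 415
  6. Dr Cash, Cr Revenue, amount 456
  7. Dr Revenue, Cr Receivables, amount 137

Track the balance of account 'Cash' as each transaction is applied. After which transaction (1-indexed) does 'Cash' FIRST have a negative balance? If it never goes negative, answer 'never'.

Answer: 1

Derivation:
After txn 1: Cash=-213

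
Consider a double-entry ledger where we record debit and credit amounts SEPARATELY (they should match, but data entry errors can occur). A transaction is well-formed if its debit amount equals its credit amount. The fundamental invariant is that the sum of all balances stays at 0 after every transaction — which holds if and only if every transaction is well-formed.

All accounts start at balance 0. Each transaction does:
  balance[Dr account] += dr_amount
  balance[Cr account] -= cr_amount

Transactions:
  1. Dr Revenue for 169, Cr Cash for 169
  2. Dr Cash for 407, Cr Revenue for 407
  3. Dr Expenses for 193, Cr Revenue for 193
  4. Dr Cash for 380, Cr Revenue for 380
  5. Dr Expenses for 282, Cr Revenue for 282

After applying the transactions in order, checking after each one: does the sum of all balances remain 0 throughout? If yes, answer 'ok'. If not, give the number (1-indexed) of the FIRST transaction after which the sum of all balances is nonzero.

After txn 1: dr=169 cr=169 sum_balances=0
After txn 2: dr=407 cr=407 sum_balances=0
After txn 3: dr=193 cr=193 sum_balances=0
After txn 4: dr=380 cr=380 sum_balances=0
After txn 5: dr=282 cr=282 sum_balances=0

Answer: ok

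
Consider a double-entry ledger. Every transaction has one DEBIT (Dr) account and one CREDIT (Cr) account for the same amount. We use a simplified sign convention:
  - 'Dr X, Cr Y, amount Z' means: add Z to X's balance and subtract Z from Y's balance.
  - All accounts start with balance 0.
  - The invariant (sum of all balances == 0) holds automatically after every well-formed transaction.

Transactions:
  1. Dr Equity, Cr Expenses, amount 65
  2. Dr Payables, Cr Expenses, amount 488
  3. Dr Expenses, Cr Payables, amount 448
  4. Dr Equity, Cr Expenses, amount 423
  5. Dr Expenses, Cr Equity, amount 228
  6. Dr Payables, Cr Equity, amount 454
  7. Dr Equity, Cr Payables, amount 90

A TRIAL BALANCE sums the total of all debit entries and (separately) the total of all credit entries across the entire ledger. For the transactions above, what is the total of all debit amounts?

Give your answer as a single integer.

Answer: 2196

Derivation:
Txn 1: debit+=65
Txn 2: debit+=488
Txn 3: debit+=448
Txn 4: debit+=423
Txn 5: debit+=228
Txn 6: debit+=454
Txn 7: debit+=90
Total debits = 2196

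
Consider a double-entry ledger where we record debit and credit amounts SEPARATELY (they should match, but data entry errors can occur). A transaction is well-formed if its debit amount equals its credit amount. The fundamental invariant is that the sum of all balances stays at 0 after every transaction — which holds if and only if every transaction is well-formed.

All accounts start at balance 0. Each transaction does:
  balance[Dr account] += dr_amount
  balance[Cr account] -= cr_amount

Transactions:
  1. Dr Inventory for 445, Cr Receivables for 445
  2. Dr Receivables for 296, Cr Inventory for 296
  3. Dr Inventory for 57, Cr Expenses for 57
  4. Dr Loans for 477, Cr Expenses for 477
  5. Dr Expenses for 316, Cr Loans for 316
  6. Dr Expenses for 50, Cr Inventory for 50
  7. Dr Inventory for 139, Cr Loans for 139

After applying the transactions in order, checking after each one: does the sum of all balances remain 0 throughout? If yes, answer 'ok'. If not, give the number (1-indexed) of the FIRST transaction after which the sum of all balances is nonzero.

Answer: ok

Derivation:
After txn 1: dr=445 cr=445 sum_balances=0
After txn 2: dr=296 cr=296 sum_balances=0
After txn 3: dr=57 cr=57 sum_balances=0
After txn 4: dr=477 cr=477 sum_balances=0
After txn 5: dr=316 cr=316 sum_balances=0
After txn 6: dr=50 cr=50 sum_balances=0
After txn 7: dr=139 cr=139 sum_balances=0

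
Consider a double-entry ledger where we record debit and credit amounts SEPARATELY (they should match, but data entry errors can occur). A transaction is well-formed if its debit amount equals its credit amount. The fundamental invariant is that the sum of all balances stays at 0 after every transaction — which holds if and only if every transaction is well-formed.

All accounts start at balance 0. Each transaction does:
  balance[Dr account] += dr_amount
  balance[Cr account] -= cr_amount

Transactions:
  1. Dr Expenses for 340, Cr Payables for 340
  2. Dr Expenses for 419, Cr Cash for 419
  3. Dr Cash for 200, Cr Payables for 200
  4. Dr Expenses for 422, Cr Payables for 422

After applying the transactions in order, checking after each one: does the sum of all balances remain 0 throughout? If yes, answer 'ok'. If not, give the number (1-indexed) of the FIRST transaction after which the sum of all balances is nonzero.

Answer: ok

Derivation:
After txn 1: dr=340 cr=340 sum_balances=0
After txn 2: dr=419 cr=419 sum_balances=0
After txn 3: dr=200 cr=200 sum_balances=0
After txn 4: dr=422 cr=422 sum_balances=0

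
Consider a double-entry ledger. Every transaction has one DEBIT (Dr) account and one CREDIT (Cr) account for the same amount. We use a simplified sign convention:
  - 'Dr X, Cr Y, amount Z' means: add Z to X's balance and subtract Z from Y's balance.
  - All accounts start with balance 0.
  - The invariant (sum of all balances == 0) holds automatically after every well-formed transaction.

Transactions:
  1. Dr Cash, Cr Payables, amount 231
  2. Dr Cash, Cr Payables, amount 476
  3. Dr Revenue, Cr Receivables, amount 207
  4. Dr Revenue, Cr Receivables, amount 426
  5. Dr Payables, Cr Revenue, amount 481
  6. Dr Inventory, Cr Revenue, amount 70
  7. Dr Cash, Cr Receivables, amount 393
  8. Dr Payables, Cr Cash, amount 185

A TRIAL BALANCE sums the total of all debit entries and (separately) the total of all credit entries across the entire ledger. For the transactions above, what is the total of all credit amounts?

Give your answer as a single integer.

Txn 1: credit+=231
Txn 2: credit+=476
Txn 3: credit+=207
Txn 4: credit+=426
Txn 5: credit+=481
Txn 6: credit+=70
Txn 7: credit+=393
Txn 8: credit+=185
Total credits = 2469

Answer: 2469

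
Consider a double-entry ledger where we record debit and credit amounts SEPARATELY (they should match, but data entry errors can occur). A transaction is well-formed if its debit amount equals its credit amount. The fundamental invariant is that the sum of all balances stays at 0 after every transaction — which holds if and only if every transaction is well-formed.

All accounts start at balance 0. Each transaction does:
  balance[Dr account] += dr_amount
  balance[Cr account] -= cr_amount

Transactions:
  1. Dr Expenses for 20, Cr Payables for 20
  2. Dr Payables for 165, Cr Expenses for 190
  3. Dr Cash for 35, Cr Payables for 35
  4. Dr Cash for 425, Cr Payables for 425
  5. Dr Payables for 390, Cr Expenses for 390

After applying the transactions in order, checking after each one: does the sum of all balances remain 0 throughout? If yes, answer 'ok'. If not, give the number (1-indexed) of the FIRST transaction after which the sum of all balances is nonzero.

After txn 1: dr=20 cr=20 sum_balances=0
After txn 2: dr=165 cr=190 sum_balances=-25
After txn 3: dr=35 cr=35 sum_balances=-25
After txn 4: dr=425 cr=425 sum_balances=-25
After txn 5: dr=390 cr=390 sum_balances=-25

Answer: 2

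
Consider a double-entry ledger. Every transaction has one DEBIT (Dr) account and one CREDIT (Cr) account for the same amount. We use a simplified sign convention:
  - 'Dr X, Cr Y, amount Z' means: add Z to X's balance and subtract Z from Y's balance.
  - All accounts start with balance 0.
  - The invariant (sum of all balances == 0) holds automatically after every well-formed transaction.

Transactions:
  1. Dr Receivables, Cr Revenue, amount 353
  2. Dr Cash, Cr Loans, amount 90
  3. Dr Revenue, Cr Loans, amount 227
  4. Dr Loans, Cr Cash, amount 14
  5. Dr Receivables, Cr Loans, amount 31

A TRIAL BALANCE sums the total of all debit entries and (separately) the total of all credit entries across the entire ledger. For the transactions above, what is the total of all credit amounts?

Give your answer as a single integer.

Answer: 715

Derivation:
Txn 1: credit+=353
Txn 2: credit+=90
Txn 3: credit+=227
Txn 4: credit+=14
Txn 5: credit+=31
Total credits = 715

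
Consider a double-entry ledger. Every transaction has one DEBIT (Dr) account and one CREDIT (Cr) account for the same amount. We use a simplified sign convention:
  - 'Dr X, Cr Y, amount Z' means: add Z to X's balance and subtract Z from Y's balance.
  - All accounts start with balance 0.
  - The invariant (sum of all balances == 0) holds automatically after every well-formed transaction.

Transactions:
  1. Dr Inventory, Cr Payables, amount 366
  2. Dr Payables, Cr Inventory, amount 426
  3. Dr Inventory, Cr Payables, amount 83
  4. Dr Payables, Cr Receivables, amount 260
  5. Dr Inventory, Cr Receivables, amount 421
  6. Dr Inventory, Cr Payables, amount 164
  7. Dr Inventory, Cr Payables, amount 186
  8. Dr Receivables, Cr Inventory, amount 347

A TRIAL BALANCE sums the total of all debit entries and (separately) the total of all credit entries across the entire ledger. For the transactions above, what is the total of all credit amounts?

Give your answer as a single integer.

Txn 1: credit+=366
Txn 2: credit+=426
Txn 3: credit+=83
Txn 4: credit+=260
Txn 5: credit+=421
Txn 6: credit+=164
Txn 7: credit+=186
Txn 8: credit+=347
Total credits = 2253

Answer: 2253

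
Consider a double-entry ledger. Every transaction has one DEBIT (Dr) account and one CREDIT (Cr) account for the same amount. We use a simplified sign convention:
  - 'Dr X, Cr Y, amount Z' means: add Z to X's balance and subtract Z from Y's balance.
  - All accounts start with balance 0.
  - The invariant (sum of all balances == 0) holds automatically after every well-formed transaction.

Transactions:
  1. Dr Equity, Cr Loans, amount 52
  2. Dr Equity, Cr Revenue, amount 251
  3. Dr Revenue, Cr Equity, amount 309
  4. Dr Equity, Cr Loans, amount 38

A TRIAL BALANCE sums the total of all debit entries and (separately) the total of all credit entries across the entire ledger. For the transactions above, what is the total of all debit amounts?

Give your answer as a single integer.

Txn 1: debit+=52
Txn 2: debit+=251
Txn 3: debit+=309
Txn 4: debit+=38
Total debits = 650

Answer: 650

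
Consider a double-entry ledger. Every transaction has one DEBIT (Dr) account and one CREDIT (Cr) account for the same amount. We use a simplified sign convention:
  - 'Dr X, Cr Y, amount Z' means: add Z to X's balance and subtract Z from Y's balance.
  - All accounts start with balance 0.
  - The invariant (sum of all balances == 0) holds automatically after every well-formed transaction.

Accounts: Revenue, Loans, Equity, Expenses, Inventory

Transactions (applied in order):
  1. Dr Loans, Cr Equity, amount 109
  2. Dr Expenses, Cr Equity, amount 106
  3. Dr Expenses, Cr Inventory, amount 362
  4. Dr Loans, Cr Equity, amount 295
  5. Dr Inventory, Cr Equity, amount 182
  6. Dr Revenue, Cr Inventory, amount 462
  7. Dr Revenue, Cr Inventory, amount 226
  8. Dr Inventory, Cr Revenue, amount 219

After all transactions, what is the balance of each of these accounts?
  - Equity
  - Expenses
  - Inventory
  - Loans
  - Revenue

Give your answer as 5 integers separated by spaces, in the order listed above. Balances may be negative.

After txn 1 (Dr Loans, Cr Equity, amount 109): Equity=-109 Loans=109
After txn 2 (Dr Expenses, Cr Equity, amount 106): Equity=-215 Expenses=106 Loans=109
After txn 3 (Dr Expenses, Cr Inventory, amount 362): Equity=-215 Expenses=468 Inventory=-362 Loans=109
After txn 4 (Dr Loans, Cr Equity, amount 295): Equity=-510 Expenses=468 Inventory=-362 Loans=404
After txn 5 (Dr Inventory, Cr Equity, amount 182): Equity=-692 Expenses=468 Inventory=-180 Loans=404
After txn 6 (Dr Revenue, Cr Inventory, amount 462): Equity=-692 Expenses=468 Inventory=-642 Loans=404 Revenue=462
After txn 7 (Dr Revenue, Cr Inventory, amount 226): Equity=-692 Expenses=468 Inventory=-868 Loans=404 Revenue=688
After txn 8 (Dr Inventory, Cr Revenue, amount 219): Equity=-692 Expenses=468 Inventory=-649 Loans=404 Revenue=469

Answer: -692 468 -649 404 469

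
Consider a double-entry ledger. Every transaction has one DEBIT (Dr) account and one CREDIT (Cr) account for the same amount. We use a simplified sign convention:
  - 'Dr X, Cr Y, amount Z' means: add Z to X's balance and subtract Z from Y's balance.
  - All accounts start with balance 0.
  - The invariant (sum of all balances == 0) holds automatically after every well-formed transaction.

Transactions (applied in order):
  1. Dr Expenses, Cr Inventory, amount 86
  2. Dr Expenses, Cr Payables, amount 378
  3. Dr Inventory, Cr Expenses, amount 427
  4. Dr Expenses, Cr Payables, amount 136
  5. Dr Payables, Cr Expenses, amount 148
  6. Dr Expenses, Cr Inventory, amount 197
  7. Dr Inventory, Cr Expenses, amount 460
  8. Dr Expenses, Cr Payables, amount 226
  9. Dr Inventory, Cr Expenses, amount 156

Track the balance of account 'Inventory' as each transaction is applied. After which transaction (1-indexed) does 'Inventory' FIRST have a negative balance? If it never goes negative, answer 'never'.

Answer: 1

Derivation:
After txn 1: Inventory=-86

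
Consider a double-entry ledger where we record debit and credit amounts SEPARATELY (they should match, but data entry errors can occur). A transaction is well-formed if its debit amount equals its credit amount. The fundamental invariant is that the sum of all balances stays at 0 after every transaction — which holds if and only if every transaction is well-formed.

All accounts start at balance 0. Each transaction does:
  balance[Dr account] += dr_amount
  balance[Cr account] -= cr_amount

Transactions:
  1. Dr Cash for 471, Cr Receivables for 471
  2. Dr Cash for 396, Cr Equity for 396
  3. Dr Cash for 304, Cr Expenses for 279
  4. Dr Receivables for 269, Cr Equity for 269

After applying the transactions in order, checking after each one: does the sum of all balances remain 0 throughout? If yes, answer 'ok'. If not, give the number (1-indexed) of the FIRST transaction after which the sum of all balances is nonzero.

Answer: 3

Derivation:
After txn 1: dr=471 cr=471 sum_balances=0
After txn 2: dr=396 cr=396 sum_balances=0
After txn 3: dr=304 cr=279 sum_balances=25
After txn 4: dr=269 cr=269 sum_balances=25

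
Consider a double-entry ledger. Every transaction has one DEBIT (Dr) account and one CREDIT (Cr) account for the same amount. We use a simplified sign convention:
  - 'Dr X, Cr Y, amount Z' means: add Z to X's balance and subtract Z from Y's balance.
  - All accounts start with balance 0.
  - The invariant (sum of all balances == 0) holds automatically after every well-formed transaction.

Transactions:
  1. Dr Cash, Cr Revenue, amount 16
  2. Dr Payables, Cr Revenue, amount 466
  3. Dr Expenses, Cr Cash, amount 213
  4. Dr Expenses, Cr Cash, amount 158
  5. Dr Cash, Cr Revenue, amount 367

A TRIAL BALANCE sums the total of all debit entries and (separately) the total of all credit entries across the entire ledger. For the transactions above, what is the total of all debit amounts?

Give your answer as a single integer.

Answer: 1220

Derivation:
Txn 1: debit+=16
Txn 2: debit+=466
Txn 3: debit+=213
Txn 4: debit+=158
Txn 5: debit+=367
Total debits = 1220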